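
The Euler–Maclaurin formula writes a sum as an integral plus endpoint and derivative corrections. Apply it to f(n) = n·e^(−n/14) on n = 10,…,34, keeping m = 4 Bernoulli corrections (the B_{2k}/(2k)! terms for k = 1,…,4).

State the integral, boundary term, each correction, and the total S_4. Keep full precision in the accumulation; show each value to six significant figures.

Integral: ∫_10^34 x·e^(−x/14) dx = 105.241.
Endpoint term: (f(10) + f(34))/2 = (4.89542 + 2.99753)/2 = 3.94647.
So far: 109.187.
Correction k=1: B_{2}/2! · (f^{(1)}(34) − f^{(1)}(10)) = 1/12 · (-0.125947 − 0.139869) = -0.0221513.
After k=1: 109.165.
Correction k=2: B_{4}/4! · (f^{(3)}(34) − f^{(3)}(10)) = −1/720 · (0.000257034 − 0.00570894) = 7.57209e-06.
After k=2: 109.165.
Correction k=3: B_{6}/6! · (f^{(5)}(34) − f^{(5)}(10)) = 1/30240 · (5.90129e-06 − 5.46136e-05) = -1.61086e-09.
After k=3: 109.165.
Correction k=4: B_{8}/8! · (f^{(7)}(34) − f^{(7)}(10)) = −1/1209600 · (5.35265e-08 − 4.08673e-07) = 2.93607e-13.

S_4 ≈ 109.165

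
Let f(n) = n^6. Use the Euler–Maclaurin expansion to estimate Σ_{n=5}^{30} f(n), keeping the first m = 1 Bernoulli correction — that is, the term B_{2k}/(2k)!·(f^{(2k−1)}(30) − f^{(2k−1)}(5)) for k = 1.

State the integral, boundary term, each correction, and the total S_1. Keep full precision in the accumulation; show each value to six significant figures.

S_1 ≈ 3.50093e+09

The integral term ∫_5^30 x^6 dx = 3.12427e+09.
Boundary: ½(f(5) + f(30)) = ½(15625.0 + 7.29000e+08) = 3.64508e+08.
Running total after boundary: 3.48878e+09.
Correction k=1: B_{2}/2! · (f^{(1)}(30) − f^{(1)}(5)) = 1/12 · (1.45800e+08 − 18750.0) = 1.21484e+07.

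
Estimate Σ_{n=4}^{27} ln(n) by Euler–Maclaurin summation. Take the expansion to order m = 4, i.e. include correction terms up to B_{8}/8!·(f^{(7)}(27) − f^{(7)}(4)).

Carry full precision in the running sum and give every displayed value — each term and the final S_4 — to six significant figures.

S_4 ≈ 62.7658

The integral term ∫_4^27 ln(x) dx = 60.4424.
Endpoint term: (f(4) + f(27))/2 = (1.38629 + 3.29584)/2 = 2.34107.
Running total after boundary: 62.7835.
Order-1 term: 1/12 · (0.0370370 − 0.250000) = -0.0177469.
Partial sum through k=1: 62.7657.
Order-2 term: −1/720 · (0.000101611 − 0.0312500) = 4.32617e-05.
Partial sum through k=2: 62.7658.
Order-3 term: 1/30240 · (1.67260e-06 − 0.0234375) = -7.74994e-07.
Partial sum through k=3: 62.7658.
Order-4 term: −1/1209600 · (6.88313e-08 − 0.0439453) = 3.63304e-08.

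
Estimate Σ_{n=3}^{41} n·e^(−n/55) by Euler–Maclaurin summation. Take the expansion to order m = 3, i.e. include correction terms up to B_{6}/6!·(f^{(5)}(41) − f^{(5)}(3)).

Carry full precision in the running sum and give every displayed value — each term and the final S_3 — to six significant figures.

S_3 ≈ 526.286

The integral term ∫_3^41 x·e^(−x/55) dx = 515.202.
½[f(3) + f(41)] = ½[2.84075 + 19.4553] = 11.1480.
So far: 526.350.
k=1: B_{2}/(2)! × [f^{(1)}(41) − f^{(1)}(3)] = 1/12 × (0.120787 − 0.895266) = -0.0645399.
After k=1: 526.286.
k=2: B_{4}/(4)! × [f^{(3)}(41) − f^{(3)}(3)] = −1/720 × (0.000353661 − 0.000922015) = 7.89381e-07.
After k=2: 526.286.
k=3: B_{6}/(6)! × [f^{(5)}(41) − f^{(5)}(3)] = 1/30240 × (2.20625e-07 − 5.11760e-07) = -9.62748e-12.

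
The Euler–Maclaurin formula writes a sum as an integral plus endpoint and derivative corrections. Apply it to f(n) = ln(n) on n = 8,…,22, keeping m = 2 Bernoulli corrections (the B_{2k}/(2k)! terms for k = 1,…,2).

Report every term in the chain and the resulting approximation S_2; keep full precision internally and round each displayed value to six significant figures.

S_2 ≈ 39.9460

Integral: ∫_8^22 ln(x) dx = 37.3674.
½[f(8) + f(22)] = ½[2.07944 + 3.09104] = 2.58524.
Running total after boundary: 39.9526.
Order-1 term: 1/12 · (0.0454545 − 0.125000) = -0.00662879.
Partial sum through k=1: 39.9460.
Order-2 term: −1/720 · (0.000187829 − 0.00390625) = 5.16447e-06.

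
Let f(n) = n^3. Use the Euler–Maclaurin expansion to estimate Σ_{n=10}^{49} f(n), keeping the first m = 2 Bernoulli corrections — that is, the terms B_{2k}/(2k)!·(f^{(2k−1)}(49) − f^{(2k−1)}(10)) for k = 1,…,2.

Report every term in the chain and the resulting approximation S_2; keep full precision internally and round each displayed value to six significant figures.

S_2 ≈ 1.49860e+06

Integral: ∫_10^49 x^3 dx = 1.43870e+06.
Endpoint term: (f(10) + f(49))/2 = (1000.00 + 117649)/2 = 59324.5.
Running total after boundary: 1.49802e+06.
Correction k=1: B_{2}/2! · (f^{(1)}(49) − f^{(1)}(10)) = 1/12 · (7203.00 − 300.000) = 575.250.
After k=1: 1.49860e+06.
Correction k=2: B_{4}/4! · (f^{(3)}(49) − f^{(3)}(10)) = −1/720 · (6.00000 − 6.00000) = 0.00000.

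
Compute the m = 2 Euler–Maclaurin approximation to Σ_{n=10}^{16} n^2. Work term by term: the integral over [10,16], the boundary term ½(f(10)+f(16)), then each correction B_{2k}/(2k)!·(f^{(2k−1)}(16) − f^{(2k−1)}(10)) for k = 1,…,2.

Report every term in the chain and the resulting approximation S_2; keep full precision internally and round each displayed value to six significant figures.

S_2 ≈ 1211.00

∫_10^16 x^2 dx evaluates to 1032.00.
Endpoint term: (f(10) + f(16))/2 = (100.000 + 256.000)/2 = 178.000.
So far: 1210.00.
k=1: B_{2}/(2)! × [f^{(1)}(16) − f^{(1)}(10)] = 1/12 × (32.0000 − 20.0000) = 1.00000.
Running total after k=1: 1211.00.
k=2: B_{4}/(4)! × [f^{(3)}(16) − f^{(3)}(10)] = −1/720 × (0.00000 − 0.00000) = 0.00000.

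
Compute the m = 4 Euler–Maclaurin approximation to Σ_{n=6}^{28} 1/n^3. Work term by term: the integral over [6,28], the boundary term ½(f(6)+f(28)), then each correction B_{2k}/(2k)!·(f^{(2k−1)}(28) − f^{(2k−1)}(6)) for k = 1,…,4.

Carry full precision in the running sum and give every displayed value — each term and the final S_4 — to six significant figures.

The integral term ∫_6^28 1/x^3 dx = 0.0132511.
Boundary: ½(f(6) + f(28)) = ½(0.00462963 + 4.55539e-05) = 0.00233759.
Running total after boundary: 0.0155887.
k=1: B_{2}/(2)! × [f^{(1)}(28) − f^{(1)}(6)] = 1/12 × (-4.88078e-06 − (-0.00231481)) = 0.000192495.
Running total after k=1: 0.0157812.
k=2: B_{4}/(4)! × [f^{(3)}(28) − f^{(3)}(6)] = −1/720 × (-1.24510e-07 − (-0.00128601)) = -1.78595e-06.
Running total after k=2: 0.0157794.
k=3: B_{6}/(6)! × [f^{(5)}(28) − f^{(5)}(6)] = 1/30240 × (-6.67016e-09 − (-0.00150034)) = 4.96143e-08.
Running total after k=3: 0.0157795.
k=4: B_{8}/(8)! × [f^{(7)}(28) − f^{(7)}(6)] = −1/1209600 × (-6.12566e-10 − (-0.00300069)) = -2.48073e-09.

S_4 ≈ 0.0157795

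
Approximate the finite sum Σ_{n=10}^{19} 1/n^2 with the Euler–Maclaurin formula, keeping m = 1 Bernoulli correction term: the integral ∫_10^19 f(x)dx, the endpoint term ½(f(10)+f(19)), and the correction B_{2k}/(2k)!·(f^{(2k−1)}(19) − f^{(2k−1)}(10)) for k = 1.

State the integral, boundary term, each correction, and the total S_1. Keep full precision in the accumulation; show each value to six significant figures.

S_1 ≈ 0.0538958

The integral term ∫_10^19 1/x^2 dx = 0.0473684.
Boundary: ½(f(10) + f(19)) = ½(0.0100000 + 0.00277008) = 0.00638504.
So far: 0.0537535.
k=1: B_{2}/(2)! × [f^{(1)}(19) − f^{(1)}(10)] = 1/12 × (-0.000291588 − (-0.00200000)) = 0.000142368.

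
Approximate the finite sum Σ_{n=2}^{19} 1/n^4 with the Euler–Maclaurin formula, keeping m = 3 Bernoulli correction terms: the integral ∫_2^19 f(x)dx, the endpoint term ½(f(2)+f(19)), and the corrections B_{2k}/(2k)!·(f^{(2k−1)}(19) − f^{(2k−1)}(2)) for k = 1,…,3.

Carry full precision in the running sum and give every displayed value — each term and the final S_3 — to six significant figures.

S_3 ≈ 0.0824204

Integral: ∫_2^19 1/x^4 dx = 0.0416181.
Boundary: ½(f(2) + f(19)) = ½(0.0625000 + 7.67336e-06) = 0.0312538.
Running total after boundary: 0.0728719.
k=1: B_{2}/(2)! × [f^{(1)}(19) − f^{(1)}(2)] = 1/12 × (-1.61544e-06 − (-0.125000)) = 0.0104165.
Partial sum through k=1: 0.0832884.
k=2: B_{4}/(4)! × [f^{(3)}(19) − f^{(3)}(2)] = −1/720 × (-1.34247e-07 − (-0.937500)) = -0.00130208.
Partial sum through k=2: 0.0819864.
k=3: B_{6}/(6)! × [f^{(5)}(19) − f^{(5)}(2)] = 1/30240 × (-2.08251e-08 − (-13.1250)) = 0.000434028.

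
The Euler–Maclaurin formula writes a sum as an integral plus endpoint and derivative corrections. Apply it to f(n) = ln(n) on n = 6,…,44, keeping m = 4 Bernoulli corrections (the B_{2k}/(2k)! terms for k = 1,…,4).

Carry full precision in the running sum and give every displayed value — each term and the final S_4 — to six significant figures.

S_4 ≈ 120.530

∫_6^44 ln(x) dx evaluates to 117.754.
Endpoint term: (f(6) + f(44))/2 = (1.79176 + 3.78419)/2 = 2.78797.
Running total after boundary: 120.542.
Correction k=1: B_{2}/2! · (f^{(1)}(44) − f^{(1)}(6)) = 1/12 · (0.0227273 − 0.166667) = -0.0119949.
Partial sum through k=1: 120.530.
Correction k=2: B_{4}/4! · (f^{(3)}(44) − f^{(3)}(6)) = −1/720 · (2.34786e-05 − 0.00925926) = 1.28275e-05.
Partial sum through k=2: 120.530.
Correction k=3: B_{6}/6! · (f^{(5)}(44) − f^{(5)}(6)) = 1/30240 · (1.45528e-07 − 0.00308642) = -1.02059e-07.
Partial sum through k=3: 120.530.
Correction k=4: B_{8}/8! · (f^{(7)}(44) − f^{(7)}(6)) = −1/1209600 · (2.25509e-09 − 0.00257202) = 2.12633e-09.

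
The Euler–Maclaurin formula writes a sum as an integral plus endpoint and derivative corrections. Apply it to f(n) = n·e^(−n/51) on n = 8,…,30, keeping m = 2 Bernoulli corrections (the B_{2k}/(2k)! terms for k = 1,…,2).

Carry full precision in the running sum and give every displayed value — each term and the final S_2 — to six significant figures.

S_2 ≈ 289.895

∫_8^30 x·e^(−x/51) dx evaluates to 278.187.
½[f(8) + f(30)] = ½[6.83857 + 16.6592] = 11.7489.
So far: 289.936.
Order-1 term: 1/12 · (0.228656 − 0.720732) = -0.0410063.
Running total after k=1: 289.895.
Order-2 term: −1/720 · (0.000514905 − 0.000934400) = 5.82632e-07.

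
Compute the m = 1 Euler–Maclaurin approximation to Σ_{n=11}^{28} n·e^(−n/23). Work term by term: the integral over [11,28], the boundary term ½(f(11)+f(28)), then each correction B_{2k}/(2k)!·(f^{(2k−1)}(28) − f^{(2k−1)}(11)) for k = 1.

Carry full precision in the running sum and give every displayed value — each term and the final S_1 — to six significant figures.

Integral: ∫_11^28 x·e^(−x/23) dx = 137.521.
Endpoint term: (f(11) + f(28))/2 = (6.81847 + 8.28804)/2 = 7.55325.
So far: 145.075.
Order-1 term: 1/12 · (-0.0643481 − 0.323405) = -0.0323128.

S_1 ≈ 145.042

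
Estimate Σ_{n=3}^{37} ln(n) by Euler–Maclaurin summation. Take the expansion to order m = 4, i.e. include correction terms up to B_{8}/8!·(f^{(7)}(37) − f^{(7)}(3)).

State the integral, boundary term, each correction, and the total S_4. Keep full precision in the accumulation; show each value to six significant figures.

S_4 ≈ 98.6375

∫_3^37 ln(x) dx evaluates to 96.3081.
½[f(3) + f(37)] = ½[1.09861 + 3.61092] = 2.35477.
So far: 98.6629.
k=1: B_{2}/(2)! × [f^{(1)}(37) − f^{(1)}(3)] = 1/12 × (0.0270270 − 0.333333) = -0.0255255.
After k=1: 98.6374.
k=2: B_{4}/(4)! × [f^{(3)}(37) − f^{(3)}(3)] = −1/720 × (3.94843e-05 − 0.0740741) = 0.000102826.
After k=2: 98.6375.
k=3: B_{6}/(6)! × [f^{(5)}(37) − f^{(5)}(3)] = 1/30240 × (3.46101e-07 − 0.0987654) = -3.26604e-06.
After k=3: 98.6375.
k=4: B_{8}/(8)! × [f^{(7)}(37) − f^{(7)}(3)] = −1/1209600 × (7.58439e-09 − 0.329218) = 2.72171e-07.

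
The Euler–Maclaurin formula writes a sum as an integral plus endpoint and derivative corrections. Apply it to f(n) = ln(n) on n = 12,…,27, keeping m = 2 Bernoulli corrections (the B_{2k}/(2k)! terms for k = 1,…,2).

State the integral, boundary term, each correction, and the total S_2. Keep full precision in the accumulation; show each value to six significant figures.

S_2 ≈ 47.0552

∫_12^27 ln(x) dx evaluates to 44.1687.
½[f(12) + f(27)] = ½[2.48491 + 3.29584] = 2.89037.
So far: 47.0591.
Correction k=1: B_{2}/2! · (f^{(1)}(27) − f^{(1)}(12)) = 1/12 · (0.0370370 − 0.0833333) = -0.00385802.
After k=1: 47.0552.
Correction k=2: B_{4}/4! · (f^{(3)}(27) − f^{(3)}(12)) = −1/720 · (0.000101611 − 0.00115741) = 1.46638e-06.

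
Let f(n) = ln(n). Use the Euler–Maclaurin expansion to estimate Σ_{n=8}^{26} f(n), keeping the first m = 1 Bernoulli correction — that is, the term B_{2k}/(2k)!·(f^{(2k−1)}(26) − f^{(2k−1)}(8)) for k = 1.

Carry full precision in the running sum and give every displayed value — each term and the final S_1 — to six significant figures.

S_1 ≈ 52.7365

Integral: ∫_8^26 ln(x) dx = 50.0750.
Boundary: ½(f(8) + f(26)) = ½(2.07944 + 3.25810) = 2.66877.
So far: 52.7437.
Correction k=1: B_{2}/2! · (f^{(1)}(26) − f^{(1)}(8)) = 1/12 · (0.0384615 − 0.125000) = -0.00721154.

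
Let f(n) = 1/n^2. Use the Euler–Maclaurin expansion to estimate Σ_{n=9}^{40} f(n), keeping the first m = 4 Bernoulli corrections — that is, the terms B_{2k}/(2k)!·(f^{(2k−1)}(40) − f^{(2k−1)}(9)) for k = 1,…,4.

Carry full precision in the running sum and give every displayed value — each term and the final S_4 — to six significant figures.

∫_9^40 1/x^2 dx evaluates to 0.0861111.
Boundary: ½(f(9) + f(40)) = ½(0.0123457 + 0.000625000) = 0.00648534.
Integral + boundary = 0.0925965.
Order-1 term: 1/12 · (-3.12500e-05 − (-0.00274348)) = 0.000226020.
After k=1: 0.0928225.
Order-2 term: −1/720 · (-2.34375e-07 − (-0.000406442)) = -5.64177e-07.
After k=2: 0.0928219.
Order-3 term: 1/30240 · (-4.39453e-09 − (-0.000150534)) = 4.97783e-09.
After k=3: 0.0928219.
Order-4 term: −1/1209600 · (-1.53809e-10 − (-0.000104073)) = -8.60390e-11.

S_4 ≈ 0.0928219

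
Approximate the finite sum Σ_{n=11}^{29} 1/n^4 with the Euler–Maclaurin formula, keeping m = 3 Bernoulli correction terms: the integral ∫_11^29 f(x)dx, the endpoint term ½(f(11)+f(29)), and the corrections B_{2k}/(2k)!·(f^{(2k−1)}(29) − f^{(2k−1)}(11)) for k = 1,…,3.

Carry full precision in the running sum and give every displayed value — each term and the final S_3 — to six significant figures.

S_3 ≈ 0.000273674

Integral: ∫_11^29 1/x^4 dx = 0.000236771.
Endpoint term: (f(11) + f(29))/2 = (6.83013e-05 + 1.41387e-06)/2 = 3.48576e-05.
So far: 0.000271629.
Correction k=1: B_{2}/2! · (f^{(1)}(29) − f^{(1)}(11)) = 1/12 · (-1.95016e-07 − (-2.48369e-05)) = 2.05349e-06.
After k=1: 0.000273682.
Correction k=2: B_{4}/4! · (f^{(3)}(29) − f^{(3)}(11)) = −1/720 · (-6.95657e-09 − (-6.15790e-06)) = -8.54297e-09.
After k=2: 0.000273673.
Correction k=3: B_{6}/6! · (f^{(5)}(29) − f^{(5)}(11)) = 1/30240 · (-4.63220e-10 − (-2.84994e-06)) = 9.42286e-11.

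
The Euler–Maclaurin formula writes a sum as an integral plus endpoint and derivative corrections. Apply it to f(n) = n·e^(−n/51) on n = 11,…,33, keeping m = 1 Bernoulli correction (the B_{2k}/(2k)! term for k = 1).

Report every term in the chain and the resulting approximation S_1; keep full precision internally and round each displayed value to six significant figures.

S_1 ≈ 318.538

∫_11^33 x·e^(−x/51) dx evaluates to 305.503.
Endpoint term: (f(11) + f(33))/2 = (8.86587 + 17.2783)/2 = 13.0721.
Integral + boundary = 318.575.
Correction k=1: B_{2}/2! · (f^{(1)}(33) − f^{(1)}(11)) = 1/12 · (0.184794 − 0.632148) = -0.0372794.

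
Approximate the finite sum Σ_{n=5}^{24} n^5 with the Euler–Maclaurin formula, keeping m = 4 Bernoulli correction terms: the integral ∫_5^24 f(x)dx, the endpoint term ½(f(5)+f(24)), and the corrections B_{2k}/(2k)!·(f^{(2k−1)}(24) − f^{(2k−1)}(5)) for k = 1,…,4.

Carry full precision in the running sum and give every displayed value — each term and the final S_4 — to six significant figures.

S_4 ≈ 3.59687e+07

Integral: ∫_5^24 x^5 dx = 3.18479e+07.
½[f(5) + f(24)] = ½[3125.00 + 7.96262e+06] = 3.98287e+06.
Integral + boundary = 3.58308e+07.
k=1: B_{2}/(2)! × [f^{(1)}(24) − f^{(1)}(5)] = 1/12 × (1.65888e+06 − 3125.00) = 137980.
After k=1: 3.59687e+07.
k=2: B_{4}/(4)! × [f^{(3)}(24) − f^{(3)}(5)] = −1/720 × (34560.0 − 1500.00) = -45.9167.
After k=2: 3.59687e+07.
k=3: B_{6}/(6)! × [f^{(5)}(24) − f^{(5)}(5)] = 1/30240 × (120.000 − 120.000) = 0.00000.
After k=3: 3.59687e+07.
k=4: B_{8}/(8)! × [f^{(7)}(24) − f^{(7)}(5)] = −1/1209600 × (0.00000 − 0.00000) = 0.00000.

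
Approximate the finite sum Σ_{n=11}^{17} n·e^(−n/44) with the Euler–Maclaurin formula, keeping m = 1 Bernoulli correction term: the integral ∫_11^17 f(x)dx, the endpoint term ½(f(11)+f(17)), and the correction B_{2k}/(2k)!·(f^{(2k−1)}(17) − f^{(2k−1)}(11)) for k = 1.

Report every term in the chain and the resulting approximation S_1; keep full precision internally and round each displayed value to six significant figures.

Integral: ∫_11^17 x·e^(−x/44) dx = 60.8571.
Boundary: ½(f(11) + f(17)) = ½(8.56681 + 11.5519) = 10.0594.
Running total after boundary: 70.9165.
Order-1 term: 1/12 · (0.416980 − 0.584101) = -0.0139267.

S_1 ≈ 70.9026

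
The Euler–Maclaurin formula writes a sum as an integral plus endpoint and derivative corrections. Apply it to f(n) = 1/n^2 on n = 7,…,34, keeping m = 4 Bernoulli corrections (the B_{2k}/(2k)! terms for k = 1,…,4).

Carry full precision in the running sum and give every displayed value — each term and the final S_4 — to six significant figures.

The integral term ∫_7^34 1/x^2 dx = 0.113445.
Endpoint term: (f(7) + f(34))/2 = (0.0204082 + 0.000865052)/2 = 0.0106366.
So far: 0.124082.
Correction k=1: B_{2}/2! · (f^{(1)}(34) − f^{(1)}(7)) = 1/12 · (-5.08854e-05 − (-0.00583090)) = 0.000481668.
Running total after k=1: 0.124564.
Correction k=2: B_{4}/4! · (f^{(3)}(34) − f^{(3)}(7)) = −1/720 · (-5.28222e-07 − (-0.00142798)) = -1.98257e-06.
Running total after k=2: 0.124562.
Correction k=3: B_{6}/6! · (f^{(5)}(34) − f^{(5)}(7)) = 1/30240 · (-1.37082e-08 − (-0.000874271)) = 2.89106e-08.
Running total after k=3: 0.124562.
Correction k=4: B_{8}/8! · (f^{(7)}(34) − f^{(7)}(7)) = −1/1209600 · (-6.64065e-10 − (-0.000999167)) = -8.26031e-10.

S_4 ≈ 0.124562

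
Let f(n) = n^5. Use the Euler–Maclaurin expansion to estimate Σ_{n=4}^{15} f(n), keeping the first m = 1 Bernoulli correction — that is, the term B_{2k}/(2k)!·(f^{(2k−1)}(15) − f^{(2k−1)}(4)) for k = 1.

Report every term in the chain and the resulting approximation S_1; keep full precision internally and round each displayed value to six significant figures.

∫_4^15 x^5 dx evaluates to 1.89775e+06.
Endpoint term: (f(4) + f(15))/2 = (1024.00 + 759375)/2 = 380200.
So far: 2.27795e+06.
Order-1 term: 1/12 · (253125 − 1280.00) = 20987.1.

S_1 ≈ 2.29894e+06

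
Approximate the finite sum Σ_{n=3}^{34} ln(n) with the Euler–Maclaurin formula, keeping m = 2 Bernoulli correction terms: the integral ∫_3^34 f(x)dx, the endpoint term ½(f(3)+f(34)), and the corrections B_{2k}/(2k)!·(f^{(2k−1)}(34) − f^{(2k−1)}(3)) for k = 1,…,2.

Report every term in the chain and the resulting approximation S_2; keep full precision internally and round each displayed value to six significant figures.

Integral: ∫_3^34 ln(x) dx = 85.6004.
Endpoint term: (f(3) + f(34))/2 = (1.09861 + 3.52636)/2 = 2.31249.
So far: 87.9129.
k=1: B_{2}/(2)! × [f^{(1)}(34) − f^{(1)}(3)] = 1/12 × (0.0294118 − 0.333333) = -0.0253268.
After k=1: 87.8876.
k=2: B_{4}/(4)! × [f^{(3)}(34) − f^{(3)}(3)] = −1/720 × (5.08854e-05 − 0.0740741) = 0.000102810.

S_2 ≈ 87.8877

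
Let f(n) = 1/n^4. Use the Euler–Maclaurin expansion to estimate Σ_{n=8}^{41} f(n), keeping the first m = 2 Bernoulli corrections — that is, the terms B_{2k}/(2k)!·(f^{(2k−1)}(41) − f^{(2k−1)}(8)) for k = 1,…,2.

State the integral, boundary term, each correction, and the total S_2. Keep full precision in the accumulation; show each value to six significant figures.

The integral term ∫_8^41 1/x^4 dx = 0.000646205.
½[f(8) + f(41)] = ½[0.000244141 + 3.53887e-07] = 0.000122247.
So far: 0.000768452.
k=1: B_{2}/(2)! × [f^{(1)}(41) − f^{(1)}(8)] = 1/12 × (-3.45256e-08 − (-0.000122070)) = 1.01696e-05.
Running total after k=1: 0.000778622.
k=2: B_{4}/(4)! × [f^{(3)}(41) − f^{(3)}(8)] = −1/720 × (-6.16161e-10 − (-5.72205e-05)) = -7.94720e-08.

S_2 ≈ 0.000778543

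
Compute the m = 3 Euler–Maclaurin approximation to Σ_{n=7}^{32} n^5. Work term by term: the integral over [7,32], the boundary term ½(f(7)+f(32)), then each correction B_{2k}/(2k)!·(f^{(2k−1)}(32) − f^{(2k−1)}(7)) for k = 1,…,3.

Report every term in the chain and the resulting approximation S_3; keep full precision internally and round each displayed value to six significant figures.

Integral: ∫_7^32 x^5 dx = 1.78937e+08.
Boundary: ½(f(7) + f(32)) = ½(16807.0 + 3.35544e+07) = 1.67856e+07.
Integral + boundary = 1.95723e+08.
k=1: B_{2}/(2)! × [f^{(1)}(32) − f^{(1)}(7)] = 1/12 × (5.24288e+06 − 12005.0) = 435906.
Running total after k=1: 1.96159e+08.
k=2: B_{4}/(4)! × [f^{(3)}(32) − f^{(3)}(7)] = −1/720 × (61440.0 − 2940.00) = -81.2500.
Running total after k=2: 1.96159e+08.
k=3: B_{6}/(6)! × [f^{(5)}(32) − f^{(5)}(7)] = 1/30240 × (120.000 − 120.000) = 0.00000.

S_3 ≈ 1.96159e+08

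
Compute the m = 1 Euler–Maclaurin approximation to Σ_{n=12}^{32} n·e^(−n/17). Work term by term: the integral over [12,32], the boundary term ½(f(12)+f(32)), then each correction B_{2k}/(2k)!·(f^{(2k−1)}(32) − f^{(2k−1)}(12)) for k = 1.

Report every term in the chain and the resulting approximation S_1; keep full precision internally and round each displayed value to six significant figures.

S_1 ≈ 121.946

The integral term ∫_12^32 x·e^(−x/17) dx = 116.572.
Endpoint term: (f(12) + f(32))/2 = (5.92407 + 4.87141)/2 = 5.39774.
Integral + boundary = 121.970.
Correction k=1: B_{2}/2! · (f^{(1)}(32) − f^{(1)}(12)) = 1/12 · (-0.134322 − 0.145198) = -0.0232933.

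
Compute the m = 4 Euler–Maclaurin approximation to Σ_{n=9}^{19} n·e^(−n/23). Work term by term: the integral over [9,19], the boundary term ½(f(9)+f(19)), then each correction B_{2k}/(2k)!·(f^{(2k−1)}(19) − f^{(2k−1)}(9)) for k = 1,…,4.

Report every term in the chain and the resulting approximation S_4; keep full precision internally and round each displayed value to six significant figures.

S_4 ≈ 81.9627

Integral: ∫_9^19 x·e^(−x/23) dx = 74.7892.
½[f(9) + f(19)] = ½[6.08557 + 8.31742] = 7.20149.
Running total after boundary: 81.9907.
Order-1 term: 1/12 · (0.0761320 − 0.411584) = -0.0279544.
After k=1: 81.9627.
Order-2 term: −1/720 · (0.00179896 − 0.00333447) = 2.13265e-06.
After k=2: 81.9627.
Order-3 term: 1/30240 · (6.52931e-06 − 1.11359e-05) = -1.52334e-10.
After k=3: 81.9627.
Order-4 term: −1/1209600 · (1.82570e-08 − 3.01861e-08) = 9.86208e-15.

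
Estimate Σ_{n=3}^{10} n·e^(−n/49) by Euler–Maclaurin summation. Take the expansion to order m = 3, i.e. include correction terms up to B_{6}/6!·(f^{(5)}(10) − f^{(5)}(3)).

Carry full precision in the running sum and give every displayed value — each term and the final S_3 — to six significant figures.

S_3 ≈ 44.8386

Integral: ∫_3^10 x·e^(−x/49) dx = 39.3703.
Boundary: ½(f(3) + f(10)) = ½(2.82184 + 8.15396) = 5.48790.
So far: 44.8581.
Order-1 term: 1/12 · (0.648988 − 0.883024) = -0.0195029.
Running total after k=1: 44.8386.
Order-2 term: −1/720 · (0.000949513 − 0.00115129) = 2.80246e-07.
Running total after k=2: 44.8386.
Order-3 term: 1/30240 · (6.78353e-07 − 8.05834e-07) = -4.21563e-12.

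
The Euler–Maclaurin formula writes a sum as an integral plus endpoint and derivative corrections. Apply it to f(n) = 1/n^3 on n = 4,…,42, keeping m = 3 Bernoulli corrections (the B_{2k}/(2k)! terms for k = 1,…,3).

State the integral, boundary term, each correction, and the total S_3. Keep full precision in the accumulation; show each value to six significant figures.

S_3 ≈ 0.0397432

∫_4^42 1/x^3 dx evaluates to 0.0309666.
Endpoint term: (f(4) + f(42))/2 = (0.0156250 + 1.34975e-05)/2 = 0.00781925.
Integral + boundary = 0.0387858.
k=1: B_{2}/(2)! × [f^{(1)}(42) − f^{(1)}(4)] = 1/12 × (-9.64104e-07 − (-0.0117188)) = 0.000976482.
Partial sum through k=1: 0.0397623.
k=2: B_{4}/(4)! × [f^{(3)}(42) − f^{(3)}(4)] = −1/720 × (-1.09309e-08 − (-0.0146484)) = -2.03450e-05.
Partial sum through k=2: 0.0397419.
k=3: B_{6}/(6)! × [f^{(5)}(42) − f^{(5)}(4)] = 1/30240 × (-2.60259e-10 − (-0.0384521)) = 1.27157e-06.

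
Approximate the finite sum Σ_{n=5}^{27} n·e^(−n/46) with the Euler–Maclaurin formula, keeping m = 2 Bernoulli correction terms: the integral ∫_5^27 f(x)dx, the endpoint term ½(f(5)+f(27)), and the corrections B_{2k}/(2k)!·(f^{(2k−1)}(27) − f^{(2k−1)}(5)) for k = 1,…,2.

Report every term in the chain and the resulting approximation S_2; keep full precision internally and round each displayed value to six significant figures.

S_2 ≈ 246.966

The integral term ∫_5^27 x·e^(−x/46) dx = 237.265.
½[f(5) + f(27)] = ½[4.48502 + 15.0125] = 9.74874.
Running total after boundary: 247.014.
k=1: B_{2}/(2)! × [f^{(1)}(27) − f^{(1)}(5)] = 1/12 × (0.229659 − 0.799503) = -0.0474870.
After k=1: 246.966.
k=2: B_{4}/(4)! × [f^{(3)}(27) − f^{(3)}(5)] = −1/720 × (0.000634070 − 0.00122567) = 8.21661e-07.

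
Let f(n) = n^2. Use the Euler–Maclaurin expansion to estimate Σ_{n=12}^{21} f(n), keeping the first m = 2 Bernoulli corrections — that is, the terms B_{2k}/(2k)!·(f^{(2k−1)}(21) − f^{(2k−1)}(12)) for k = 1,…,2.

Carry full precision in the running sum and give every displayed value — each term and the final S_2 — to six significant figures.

∫_12^21 x^2 dx evaluates to 2511.00.
Endpoint term: (f(12) + f(21))/2 = (144.000 + 441.000)/2 = 292.500.
So far: 2803.50.
k=1: B_{2}/(2)! × [f^{(1)}(21) − f^{(1)}(12)] = 1/12 × (42.0000 − 24.0000) = 1.50000.
Partial sum through k=1: 2805.00.
k=2: B_{4}/(4)! × [f^{(3)}(21) − f^{(3)}(12)] = −1/720 × (0.00000 − 0.00000) = 0.00000.

S_2 ≈ 2805.00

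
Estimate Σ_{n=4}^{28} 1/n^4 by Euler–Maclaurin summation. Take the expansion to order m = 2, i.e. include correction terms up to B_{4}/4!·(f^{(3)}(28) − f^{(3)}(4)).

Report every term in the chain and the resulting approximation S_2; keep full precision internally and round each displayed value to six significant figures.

Integral: ∫_4^28 1/x^4 dx = 0.00519315.
½[f(4) + f(28)] = ½[0.00390625 + 1.62693e-06] = 0.00195394.
So far: 0.00714709.
k=1: B_{2}/(2)! × [f^{(1)}(28) − f^{(1)}(4)] = 1/12 × (-2.32418e-07 − (-0.00390625)) = 0.000325501.
After k=1: 0.00747259.
k=2: B_{4}/(4)! × [f^{(3)}(28) − f^{(3)}(4)] = −1/720 × (-8.89355e-09 − (-0.00732422)) = -1.01725e-05.

S_2 ≈ 0.00746242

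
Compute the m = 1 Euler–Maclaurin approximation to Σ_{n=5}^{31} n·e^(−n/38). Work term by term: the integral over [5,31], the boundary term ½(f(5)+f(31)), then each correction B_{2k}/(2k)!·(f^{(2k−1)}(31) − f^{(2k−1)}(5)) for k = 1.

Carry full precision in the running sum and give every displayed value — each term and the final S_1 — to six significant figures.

S_1 ≈ 281.850

The integral term ∫_5^31 x·e^(−x/38) dx = 272.860.
Boundary: ½(f(5) + f(31)) = ½(4.38355 + 13.7110) = 9.04727.
Running total after boundary: 281.907.
Order-1 term: 1/12 · (0.0814745 − 0.761353) = -0.0566566.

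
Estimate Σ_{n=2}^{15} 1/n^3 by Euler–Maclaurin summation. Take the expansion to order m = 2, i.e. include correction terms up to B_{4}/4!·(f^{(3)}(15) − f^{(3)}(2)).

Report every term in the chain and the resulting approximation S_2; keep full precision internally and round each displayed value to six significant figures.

S_2 ≈ 0.199744

The integral term ∫_2^15 1/x^3 dx = 0.122778.
Endpoint term: (f(2) + f(15))/2 = (0.125000 + 0.000296296)/2 = 0.0626481.
Integral + boundary = 0.185426.
Correction k=1: B_{2}/2! · (f^{(1)}(15) − f^{(1)}(2)) = 1/12 · (-5.92593e-05 − (-0.187500)) = 0.0156201.
After k=1: 0.201046.
Correction k=2: B_{4}/4! · (f^{(3)}(15) − f^{(3)}(2)) = −1/720 · (-5.26749e-06 − (-0.937500)) = -0.00130208.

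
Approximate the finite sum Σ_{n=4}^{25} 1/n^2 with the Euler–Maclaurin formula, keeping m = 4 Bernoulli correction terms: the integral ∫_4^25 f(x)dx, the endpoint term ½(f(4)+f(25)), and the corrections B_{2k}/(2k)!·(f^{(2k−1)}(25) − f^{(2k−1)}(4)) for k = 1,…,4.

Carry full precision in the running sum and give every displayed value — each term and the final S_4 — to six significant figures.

The integral term ∫_4^25 1/x^2 dx = 0.210000.
Boundary: ½(f(4) + f(25)) = ½(0.0625000 + 0.00160000) = 0.0320500.
Running total after boundary: 0.242050.
Correction k=1: B_{2}/2! · (f^{(1)}(25) − f^{(1)}(4)) = 1/12 · (-0.000128000 − (-0.0312500)) = 0.00259350.
After k=1: 0.244643.
Correction k=2: B_{4}/4! · (f^{(3)}(25) − f^{(3)}(4)) = −1/720 · (-2.45760e-06 − (-0.0234375)) = -3.25487e-05.
After k=2: 0.244611.
Correction k=3: B_{6}/6! · (f^{(5)}(25) − f^{(5)}(4)) = 1/30240 · (-1.17965e-07 − (-0.0439453)) = 1.45321e-06.
After k=3: 0.244612.
Correction k=4: B_{8}/8! · (f^{(7)}(25) − f^{(7)}(4)) = −1/1209600 · (-1.05696e-08 − (-0.153809)) = -1.27157e-07.

S_4 ≈ 0.244612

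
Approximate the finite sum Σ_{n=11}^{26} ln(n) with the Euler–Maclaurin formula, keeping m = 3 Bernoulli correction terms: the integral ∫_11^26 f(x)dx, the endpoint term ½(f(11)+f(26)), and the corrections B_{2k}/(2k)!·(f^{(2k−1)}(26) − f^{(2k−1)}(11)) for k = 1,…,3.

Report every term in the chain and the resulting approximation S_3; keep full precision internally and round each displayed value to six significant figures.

The integral term ∫_11^26 ln(x) dx = 43.3337.
Boundary: ½(f(11) + f(26)) = ½(2.39790 + 3.25810) = 2.82800.
Running total after boundary: 46.1617.
Order-1 term: 1/12 · (0.0384615 − 0.0909091) = -0.00437063.
Partial sum through k=1: 46.1573.
Order-2 term: −1/720 · (0.000113792 − 0.00150263) = 1.92894e-06.
Partial sum through k=2: 46.1573.
Order-3 term: 1/30240 · (2.01997e-06 − 0.000149021) = -4.86115e-09.

S_3 ≈ 46.1573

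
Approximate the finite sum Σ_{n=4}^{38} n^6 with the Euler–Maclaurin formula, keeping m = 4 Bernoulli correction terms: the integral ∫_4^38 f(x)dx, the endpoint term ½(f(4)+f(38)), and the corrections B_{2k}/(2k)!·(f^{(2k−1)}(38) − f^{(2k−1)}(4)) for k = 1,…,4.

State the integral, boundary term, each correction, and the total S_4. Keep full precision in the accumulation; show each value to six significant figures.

Integral: ∫_4^38 x^6 dx = 1.63451e+10.
Boundary: ½(f(4) + f(38)) = ½(4096.00 + 3.01094e+09) = 1.50547e+09.
Integral + boundary = 1.78506e+10.
Correction k=1: B_{2}/2! · (f^{(1)}(38) − f^{(1)}(4)) = 1/12 · (4.75411e+08 − 6144.00) = 3.96171e+07.
After k=1: 1.78902e+10.
Correction k=2: B_{4}/4! · (f^{(3)}(38) − f^{(3)}(4)) = −1/720 · (6.58464e+06 − 7680.00) = -9134.67.
After k=2: 1.78902e+10.
Correction k=3: B_{6}/6! · (f^{(5)}(38) − f^{(5)}(4)) = 1/30240 · (27360.0 − 2880.00) = 0.809524.
After k=3: 1.78902e+10.
Correction k=4: B_{8}/8! · (f^{(7)}(38) − f^{(7)}(4)) = −1/1209600 · (0.00000 − 0.00000) = 0.00000.

S_4 ≈ 1.78902e+10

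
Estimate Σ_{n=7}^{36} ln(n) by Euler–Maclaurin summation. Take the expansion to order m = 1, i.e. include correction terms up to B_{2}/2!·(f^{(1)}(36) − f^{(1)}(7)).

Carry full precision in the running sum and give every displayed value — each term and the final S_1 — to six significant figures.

The integral term ∫_7^36 ln(x) dx = 86.3853.
½[f(7) + f(36)] = ½[1.94591 + 3.58352] = 2.76471.
Running total after boundary: 89.1500.
Order-1 term: 1/12 · (0.0277778 − 0.142857) = -0.00958995.

S_1 ≈ 89.1404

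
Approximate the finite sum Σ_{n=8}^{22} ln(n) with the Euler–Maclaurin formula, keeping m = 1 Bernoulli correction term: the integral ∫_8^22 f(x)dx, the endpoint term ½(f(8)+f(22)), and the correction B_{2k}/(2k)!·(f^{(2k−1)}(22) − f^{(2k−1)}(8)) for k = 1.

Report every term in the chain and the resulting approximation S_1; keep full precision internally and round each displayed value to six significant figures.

∫_8^22 ln(x) dx evaluates to 37.3674.
Endpoint term: (f(8) + f(22))/2 = (2.07944 + 3.09104)/2 = 2.58524.
Integral + boundary = 39.9526.
Correction k=1: B_{2}/2! · (f^{(1)}(22) − f^{(1)}(8)) = 1/12 · (0.0454545 − 0.125000) = -0.00662879.

S_1 ≈ 39.9460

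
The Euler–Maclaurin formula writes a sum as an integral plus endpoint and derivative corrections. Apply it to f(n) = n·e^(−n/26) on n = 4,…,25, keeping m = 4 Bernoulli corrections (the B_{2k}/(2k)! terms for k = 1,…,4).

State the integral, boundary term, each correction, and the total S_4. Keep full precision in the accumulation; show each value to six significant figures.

S_4 ≈ 168.274

The integral term ∫_4^25 x·e^(−x/26) dx = 161.840.
Endpoint term: (f(4) + f(25))/2 = (3.42962 + 9.55761)/2 = 6.49361.
Running total after boundary: 168.333.
Correction k=1: B_{2}/2! · (f^{(1)}(25) − f^{(1)}(4)) = 1/12 · (0.0147040 − 0.725496) = -0.0592326.
After k=1: 168.274.
Correction k=2: B_{4}/4! · (f^{(3)}(25) − f^{(3)}(4)) = −1/720 · (0.00115283 − 0.00360992) = 3.41262e-06.
After k=2: 168.274.
Correction k=3: B_{6}/6! · (f^{(5)}(25) − f^{(5)}(4)) = 1/30240 · (3.37856e-06 − 9.09262e-06) = -1.88957e-10.
After k=3: 168.274.
Correction k=4: B_{8}/8! · (f^{(7)}(25) − f^{(7)}(4)) = −1/1209600 · (7.47301e-09 − 1.90017e-08) = 9.53098e-15.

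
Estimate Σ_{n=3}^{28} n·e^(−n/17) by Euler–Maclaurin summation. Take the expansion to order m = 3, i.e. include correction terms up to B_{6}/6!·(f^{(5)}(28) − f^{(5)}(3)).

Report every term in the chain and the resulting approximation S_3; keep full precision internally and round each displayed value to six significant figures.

S_3 ≈ 141.531

∫_3^28 x·e^(−x/17) dx evaluates to 137.645.
Endpoint term: (f(3) + f(28))/2 = (2.51467 + 5.39324)/2 = 3.95395.
Running total after boundary: 141.599.
Order-1 term: 1/12 · (-0.124634 − 0.690302) = -0.0679113.
After k=1: 141.531.
Order-2 term: −1/720 · (0.000901722 − 0.00818944) = 1.01218e-05.
After k=2: 141.531.
Order-3 term: 1/30240 · (7.73253e-06 − 4.84093e-05) = -1.34513e-09.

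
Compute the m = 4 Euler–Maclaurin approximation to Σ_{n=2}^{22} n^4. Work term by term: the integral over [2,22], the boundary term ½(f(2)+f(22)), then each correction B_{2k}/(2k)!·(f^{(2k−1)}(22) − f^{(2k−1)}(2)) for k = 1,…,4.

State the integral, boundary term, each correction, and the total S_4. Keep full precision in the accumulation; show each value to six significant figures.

∫_2^22 x^4 dx evaluates to 1.03072e+06.
Boundary: ½(f(2) + f(22)) = ½(16.0000 + 234256) = 117136.
Integral + boundary = 1.14786e+06.
k=1: B_{2}/(2)! × [f^{(1)}(22) − f^{(1)}(2)] = 1/12 × (42592.0 − 32.0000) = 3546.67.
Running total after k=1: 1.15140e+06.
k=2: B_{4}/(4)! × [f^{(3)}(22) − f^{(3)}(2)] = −1/720 × (528.000 − 48.0000) = -0.666667.
Running total after k=2: 1.15140e+06.
k=3: B_{6}/(6)! × [f^{(5)}(22) − f^{(5)}(2)] = 1/30240 × (0.00000 − 0.00000) = 0.00000.
Running total after k=3: 1.15140e+06.
k=4: B_{8}/(8)! × [f^{(7)}(22) − f^{(7)}(2)] = −1/1209600 × (0.00000 − 0.00000) = 0.00000.

S_4 ≈ 1.15140e+06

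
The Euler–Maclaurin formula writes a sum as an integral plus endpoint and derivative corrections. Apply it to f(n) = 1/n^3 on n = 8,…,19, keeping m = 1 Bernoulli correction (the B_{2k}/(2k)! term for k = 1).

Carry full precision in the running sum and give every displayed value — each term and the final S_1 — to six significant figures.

S_1 ≈ 0.00753603

The integral term ∫_8^19 1/x^3 dx = 0.00642746.
½[f(8) + f(19)] = ½[0.00195312 + 0.000145794] = 0.00104946.
Running total after boundary: 0.00747692.
Order-1 term: 1/12 · (-2.30201e-05 − (-0.000732422)) = 5.91168e-05.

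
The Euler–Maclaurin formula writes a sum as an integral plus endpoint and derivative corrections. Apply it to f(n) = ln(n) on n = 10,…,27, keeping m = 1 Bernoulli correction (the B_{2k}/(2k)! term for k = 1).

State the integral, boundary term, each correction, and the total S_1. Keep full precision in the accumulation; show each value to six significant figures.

Integral: ∫_10^27 ln(x) dx = 48.9617.
½[f(10) + f(27)] = ½[2.30259 + 3.29584] = 2.79921.
Running total after boundary: 51.7610.
Correction k=1: B_{2}/2! · (f^{(1)}(27) − f^{(1)}(10)) = 1/12 · (0.0370370 − 0.100000) = -0.00524691.

S_1 ≈ 51.7557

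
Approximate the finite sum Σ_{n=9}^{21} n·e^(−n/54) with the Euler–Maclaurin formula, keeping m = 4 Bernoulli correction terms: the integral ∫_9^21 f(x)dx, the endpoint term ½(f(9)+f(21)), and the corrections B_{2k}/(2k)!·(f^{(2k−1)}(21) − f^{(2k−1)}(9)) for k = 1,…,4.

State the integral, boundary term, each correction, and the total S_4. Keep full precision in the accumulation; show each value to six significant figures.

Integral: ∫_9^21 x·e^(−x/54) dx = 134.602.
Boundary: ½(f(9) + f(21)) = ½(7.61834 + 14.2340) = 10.9262.
Running total after boundary: 145.528.
k=1: B_{2}/(2)! × [f^{(1)}(21) − f^{(1)}(9)] = 1/12 × (0.414217 − 0.705401) = -0.0242654.
Partial sum through k=1: 145.504.
k=2: B_{4}/(4)! × [f^{(3)}(21) − f^{(3)}(9)] = −1/720 × (0.000606940 − 0.000822485) = 2.99368e-07.
Partial sum through k=2: 145.504.
k=3: B_{6}/(6)! × [f^{(5)}(21) − f^{(5)}(9)] = 1/30240 × (3.67568e-07 − 4.81160e-07) = -3.75633e-12.
Partial sum through k=3: 145.504.
k=4: B_{8}/(8)! × [f^{(7)}(21) − f^{(7)}(9)] = −1/1209600 × (1.80726e-10 − 2.33285e-10) = 4.34523e-17.

S_4 ≈ 145.504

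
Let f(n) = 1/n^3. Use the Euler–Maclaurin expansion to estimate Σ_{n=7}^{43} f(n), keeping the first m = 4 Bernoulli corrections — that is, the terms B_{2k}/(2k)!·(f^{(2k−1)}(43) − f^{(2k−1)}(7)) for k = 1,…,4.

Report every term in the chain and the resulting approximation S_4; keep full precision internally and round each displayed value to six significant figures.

Integral: ∫_7^43 1/x^3 dx = 0.00993367.
½[f(7) + f(43)] = ½[0.00291545 + 1.25775e-05] = 0.00146401.
Integral + boundary = 0.0113977.
k=1: B_{2}/(2)! × [f^{(1)}(43) − f^{(1)}(7)] = 1/12 × (-8.77501e-07 − (-0.00124948)) = 0.000104050.
After k=1: 0.0115017.
k=2: B_{4}/(4)! × [f^{(3)}(43) − f^{(3)}(7)] = −1/720 × (-9.49162e-09 − (-0.000509992)) = -7.08308e-07.
After k=2: 0.0115010.
k=3: B_{6}/(6)! × [f^{(5)}(43) − f^{(5)}(7)] = 1/30240 × (-2.15602e-10 − (-0.000437136)) = 1.44555e-08.
After k=3: 0.0115010.
k=4: B_{8}/(8)! × [f^{(7)}(43) − f^{(7)}(7)] = −1/1209600 × (-8.39554e-12 − (-0.000642322)) = -5.31020e-10.

S_4 ≈ 0.0115010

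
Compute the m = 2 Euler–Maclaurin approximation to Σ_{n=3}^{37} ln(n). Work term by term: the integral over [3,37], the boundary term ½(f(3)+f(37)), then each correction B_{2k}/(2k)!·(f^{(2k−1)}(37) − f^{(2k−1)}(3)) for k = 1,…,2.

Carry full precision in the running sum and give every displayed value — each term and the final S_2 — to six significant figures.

The integral term ∫_3^37 ln(x) dx = 96.3081.
Endpoint term: (f(3) + f(37))/2 = (1.09861 + 3.61092)/2 = 2.35477.
Integral + boundary = 98.6629.
Order-1 term: 1/12 · (0.0270270 − 0.333333) = -0.0255255.
Partial sum through k=1: 98.6374.
Order-2 term: −1/720 · (3.94843e-05 − 0.0740741) = 0.000102826.

S_2 ≈ 98.6375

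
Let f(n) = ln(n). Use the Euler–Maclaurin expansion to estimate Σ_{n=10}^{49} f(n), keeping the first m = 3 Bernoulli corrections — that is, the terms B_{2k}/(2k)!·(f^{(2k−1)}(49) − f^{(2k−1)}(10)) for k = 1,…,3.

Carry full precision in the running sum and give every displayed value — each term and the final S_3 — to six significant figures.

S_3 ≈ 131.764

The integral term ∫_10^49 ln(x) dx = 128.673.
Boundary: ½(f(10) + f(49)) = ½(2.30259 + 3.89182) = 3.09720.
Running total after boundary: 131.771.
Correction k=1: B_{2}/2! · (f^{(1)}(49) − f^{(1)}(10)) = 1/12 · (0.0204082 − 0.100000) = -0.00663265.
Running total after k=1: 131.764.
Correction k=2: B_{4}/4! · (f^{(3)}(49) − f^{(3)}(10)) = −1/720 · (1.69997e-05 − 0.00200000) = 2.75417e-06.
Running total after k=2: 131.764.
Correction k=3: B_{6}/6! · (f^{(5)}(49) − f^{(5)}(10)) = 1/30240 · (8.49632e-08 − 0.000240000) = -7.93370e-09.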